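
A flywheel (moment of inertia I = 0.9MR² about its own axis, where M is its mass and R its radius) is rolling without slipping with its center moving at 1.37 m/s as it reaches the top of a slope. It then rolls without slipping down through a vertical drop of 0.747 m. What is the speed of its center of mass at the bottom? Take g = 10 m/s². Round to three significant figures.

v ≈ 3.12 m/s

The moment of inertia is 0.9MR², giving k ≡ I/(MR²) = 0.9.
The rolling condition ω = v/R makes the rotational term ½I(v/R)² = ½kMv², so KE_total = ½(1+k)Mv² = (19/20)Mv².
Energy conservation: (19/20)Mv₀² + Mgh = (19/20)Mv², so v² = v₀² + 2gh/(1+k).
v = √(1.37² + 2×10×0.747/1.9) = √9.74 ≈ 3.12 m/s.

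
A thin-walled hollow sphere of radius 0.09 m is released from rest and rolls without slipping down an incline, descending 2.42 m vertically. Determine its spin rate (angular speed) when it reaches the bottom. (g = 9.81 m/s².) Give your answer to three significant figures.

ω ≈ 59.3 rad/s

Here I = (2/3)MR², so the shape factor k = I/(MR²) = 2/3.
Pure rolling means v = ωR; then KE = ½Mv² + ½I(v/R)² = ½(1+k)Mv² = (5/6)Mv².
Energy conservation Mgh = ½(1+k)Mv² gives v = √(2gh/(1+k)) = √(2 × 9.81 × 2.42 / 1.667) = 5.337 m/s.
The angular speed follows from ω = v/R = 5.337/0.09 ≈ 59.3 rad/s.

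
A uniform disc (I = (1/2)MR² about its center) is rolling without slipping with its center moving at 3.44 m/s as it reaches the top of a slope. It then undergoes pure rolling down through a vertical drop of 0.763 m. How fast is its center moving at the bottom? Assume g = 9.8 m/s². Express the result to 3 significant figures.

v ≈ 4.67 m/s

For this body I = (1/2)MR², i.e. k = I/(MR²) = 0.5.
The rolling condition ω = v/R makes the rotational term ½I(v/R)² = ½kMv², so KE_total = ½(1+k)Mv² = (3/4)Mv².
Conserving energy between top and bottom: (3/4)Mv² = (3/4)Mv₀² + Mgh, hence v² = v₀² + 2gh/(1+k).
v = √(3.44² + 2×9.8×0.763/1.5) = √21.8 ≈ 4.67 m/s.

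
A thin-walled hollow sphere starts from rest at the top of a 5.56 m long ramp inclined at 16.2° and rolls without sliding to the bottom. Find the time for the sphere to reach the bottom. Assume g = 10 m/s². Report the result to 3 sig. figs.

t ≈ 2.58 s

With I = (2/3)MR², the ratio k = I/(MR²) is 2/3.
Newton's second law down the slope: Mg sinθ − f = Ma. The torque equation fR = Iα (with α = a/R) gives f = kMa.
Hence a = g sinθ/(1+k) = 10×sin16.2°/1.667 = 1.674 m/s².
With constant a from rest, t = √(2L/a) = √(2·5.56/1.674) ≈ 2.58 s.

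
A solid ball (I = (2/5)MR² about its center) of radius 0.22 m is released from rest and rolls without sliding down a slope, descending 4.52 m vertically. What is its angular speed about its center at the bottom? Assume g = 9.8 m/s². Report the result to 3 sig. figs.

Here I = (2/5)MR², so the shape factor k = I/(MR²) = 0.4.
The rolling condition ω = v/R makes the rotational term ½I(v/R)² = ½kMv², so KE_total = ½(1+k)Mv² = (7/10)Mv².
Energy conservation Mgh = ½(1+k)Mv² gives v = √(2gh/(1+k)) = √(2 × 9.8 × 4.52 / 1.4) = 7.955 m/s.
The angular speed follows from ω = v/R = 7.955/0.22 ≈ 36.2 rad/s.

ω ≈ 36.2 rad/s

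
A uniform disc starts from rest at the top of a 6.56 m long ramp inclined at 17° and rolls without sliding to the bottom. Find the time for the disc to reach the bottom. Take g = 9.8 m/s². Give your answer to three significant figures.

t ≈ 2.62 s

For this body I = (1/2)MR², i.e. k = I/(MR²) = 0.5.
Newton's second law down the slope: Mg sinθ − f = Ma. The torque equation fR = Iα (with α = a/R) gives f = kMa.
Hence a = g sinθ/(1+k) = 9.8×sin17°/1.5 = 1.91 m/s².
Starting from rest, L = ½at², so t = √(2L/a) = √(2×6.56/1.91) ≈ 2.62 s.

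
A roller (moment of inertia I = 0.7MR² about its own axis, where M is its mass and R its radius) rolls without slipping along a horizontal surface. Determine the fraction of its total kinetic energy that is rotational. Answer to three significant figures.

fraction ≈ 0.412

With I = 0.7MR², the ratio k = I/(MR²) is 0.7.
Since ω = v/R, the translational part is ½Mv² and the rotational part is ½I(v/R)² = ½kMv²; the total is ½(1+k)Mv².
The rotational fraction is therefore k/(1+k) = 0.7/1.7 ≈ 0.412.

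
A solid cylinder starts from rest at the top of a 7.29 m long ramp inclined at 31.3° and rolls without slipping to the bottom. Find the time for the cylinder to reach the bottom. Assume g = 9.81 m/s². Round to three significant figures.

t ≈ 2.07 s

For this body I = (1/2)MR², i.e. k = I/(MR²) = 0.5.
Newton's second law down the slope: Mg sinθ − f = Ma. The torque equation fR = Iα (with α = a/R) gives f = kMa.
Hence a = g sinθ/(1+k) = 9.81×sin31.3°/1.5 = 3.398 m/s².
Starting from rest, L = ½at², so t = √(2L/a) = √(2×7.29/3.398) ≈ 2.07 s.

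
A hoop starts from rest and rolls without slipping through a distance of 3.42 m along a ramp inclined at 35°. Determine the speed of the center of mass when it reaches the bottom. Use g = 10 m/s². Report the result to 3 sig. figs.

The moment of inertia is MR², giving k ≡ I/(MR²) = 1.
The rolling condition ω = v/R makes the rotational term ½I(v/R)² = ½kMv², so KE_total = ½(1+k)Mv² = Mv².
The vertical drop is h = L sinθ = 3.42 × sin35° = 1.962 m.
Energy conservation: Mgh = Mv², so v = √(2gh/(1+k)) = √(2 × 10 × 1.962 / 2) ≈ 4.43 m/s.

v ≈ 4.43 m/s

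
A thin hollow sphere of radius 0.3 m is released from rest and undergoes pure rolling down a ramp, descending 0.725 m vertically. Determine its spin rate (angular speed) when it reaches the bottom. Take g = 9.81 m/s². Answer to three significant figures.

ω ≈ 9.74 rad/s

With I = (2/3)MR², the ratio k = I/(MR²) is 2/3.
Since it rolls without slipping, ω = v/R and KE = ½Mv² + ½Iω² = ½(1+k)Mv² = (5/6)Mv².
Energy conservation Mgh = ½(1+k)Mv² gives v = √(2gh/(1+k)) = √(2 × 9.81 × 0.725 / 1.667) = 2.921 m/s.
Then ω = v/R = 2.921 / 0.3 ≈ 9.74 rad/s.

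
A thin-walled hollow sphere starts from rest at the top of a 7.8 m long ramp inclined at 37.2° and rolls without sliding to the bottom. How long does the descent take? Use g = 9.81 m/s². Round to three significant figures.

t ≈ 2.09 s

For this body I = (2/3)MR², i.e. k = I/(MR²) = 2/3.
Translational: Mg sinθ − f = Ma. Rotational about the CM: fR = Iα = kMRa, so f = kMa.
Hence a = g sinθ/(1+k) = 9.81×sin37.2°/1.667 = 3.559 m/s².
With constant a from rest, t = √(2L/a) = √(2·7.8/3.559) ≈ 2.09 s.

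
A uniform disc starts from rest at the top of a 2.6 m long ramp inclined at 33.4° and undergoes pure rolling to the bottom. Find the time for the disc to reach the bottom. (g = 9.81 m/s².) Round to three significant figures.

The moment of inertia is (1/2)MR², giving k ≡ I/(MR²) = 0.5.
Translational: Mg sinθ − f = Ma. Rotational about the CM: fR = Iα = kMRa, so f = kMa.
Hence a = g sinθ/(1+k) = 9.81×sin33.4°/1.5 = 3.6 m/s².
With constant a from rest, t = √(2L/a) = √(2·2.6/3.6) ≈ 1.20 s.

t ≈ 1.20 s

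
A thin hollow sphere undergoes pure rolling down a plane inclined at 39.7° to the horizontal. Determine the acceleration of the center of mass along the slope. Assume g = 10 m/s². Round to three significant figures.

The moment of inertia is (2/3)MR², giving k ≡ I/(MR²) = 2/3.
Newton's second law down the slope: Mg sinθ − f = Ma. The torque equation fR = Iα (with α = a/R) gives f = kMa.
Eliminating f: Mg sinθ = (1+k)Ma, so a = g sinθ/(1+k) = 10 × sin39.7° / 1.667 ≈ 3.83 m/s².

a ≈ 3.83 m/s²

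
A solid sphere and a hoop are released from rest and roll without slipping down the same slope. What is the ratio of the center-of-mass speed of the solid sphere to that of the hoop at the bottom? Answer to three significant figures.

Each satisfies Mgh = ½(1+k)Mv² with k = I/(MR²), so v ∝ 1/√(1+k).
For the solid sphere k = 0.4; for the hoop k = 1.
v₁/v₂ = √((1+k₂)/(1+k₁)) = √(2/1.4) ≈ 1.20.

v_ratio ≈ 1.20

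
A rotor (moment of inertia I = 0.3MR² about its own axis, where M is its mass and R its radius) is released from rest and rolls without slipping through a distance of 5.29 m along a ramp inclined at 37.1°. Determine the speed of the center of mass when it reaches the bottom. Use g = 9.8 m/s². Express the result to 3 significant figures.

v ≈ 6.94 m/s

With I = 0.3MR², the ratio k = I/(MR²) is 0.3.
Since it rolls without slipping, ω = v/R and KE = ½Mv² + ½Iω² = ½(1+k)Mv² = (13/20)Mv².
The vertical drop is h = L sinθ = 5.29 × sin37.1° = 3.191 m.
Energy conservation: Mgh = (13/20)Mv², so v = √(2gh/(1+k)) = √(2 × 9.8 × 3.191 / 1.3) ≈ 6.94 m/s.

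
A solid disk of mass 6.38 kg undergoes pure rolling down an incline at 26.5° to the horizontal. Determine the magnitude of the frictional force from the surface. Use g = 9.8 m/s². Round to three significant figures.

With I = (1/2)MR², the ratio k = I/(MR²) is 0.5.
Newton's second law down the slope: Mg sinθ − f = Ma. The torque equation fR = Iα (with α = a/R) gives f = kMa.
Combining, a = g sinθ/(1+k) and f = kMa = kMg sinθ/(1+k).
f = 0.5 × 6.38 × 9.8 × sin26.5° / 1.5 ≈ 9.30 N.

f ≈ 9.30 N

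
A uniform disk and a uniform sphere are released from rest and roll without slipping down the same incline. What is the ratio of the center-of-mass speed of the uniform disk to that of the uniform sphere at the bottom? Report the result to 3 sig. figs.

Each satisfies Mgh = ½(1+k)Mv² with k = I/(MR²), so v ∝ 1/√(1+k).
For the uniform disk k = 0.5; for the uniform sphere k = 0.4.
v₁/v₂ = √((1+k₂)/(1+k₁)) = √(1.4/1.5) ≈ 0.966.

v_ratio ≈ 0.966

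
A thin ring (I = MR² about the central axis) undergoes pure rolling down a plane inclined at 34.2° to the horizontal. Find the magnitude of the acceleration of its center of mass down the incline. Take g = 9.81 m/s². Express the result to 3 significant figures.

With I = MR², the ratio k = I/(MR²) is 1.
Newton's second law down the slope: Mg sinθ − f = Ma. The torque equation fR = Iα (with α = a/R) gives f = kMa.
Eliminating f: Mg sinθ = (1+k)Ma, so a = g sinθ/(1+k) = 9.81 × sin34.2° / 2 ≈ 2.76 m/s².

a ≈ 2.76 m/s²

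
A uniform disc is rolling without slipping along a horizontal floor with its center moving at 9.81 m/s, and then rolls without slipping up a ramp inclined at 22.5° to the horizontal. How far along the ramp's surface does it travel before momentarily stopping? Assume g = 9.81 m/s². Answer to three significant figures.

The moment of inertia is (1/2)MR², giving k ≡ I/(MR²) = 0.5.
The rolling condition ω = v/R makes the rotational term ½I(v/R)² = ½kMv², so KE_total = ½(1+k)Mv² = (3/4)Mv².
Setting this equal to Mgh gives the vertical rise h = (1+k)v₀²/(2g) = 1.5×9.81²/(2×9.81) = 7.357 m.
The distance along the slope is d = h/sinθ = 7.357/sin22.5° ≈ 19.2 m.

d ≈ 19.2 m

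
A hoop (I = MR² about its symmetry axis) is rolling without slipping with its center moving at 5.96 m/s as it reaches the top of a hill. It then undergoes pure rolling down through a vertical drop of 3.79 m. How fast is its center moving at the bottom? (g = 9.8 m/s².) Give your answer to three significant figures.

Here I = MR², so the shape factor k = I/(MR²) = 1.
Rolling without slipping gives ω = v/R, so the total kinetic energy is ½Mv² + ½Iω² = ½(1+k)Mv² = Mv².
Energy conservation: Mv₀² + Mgh = Mv², so v² = v₀² + 2gh/(1+k).
v = √(5.96² + 2×9.8×3.79/2) = √72.66 ≈ 8.52 m/s.

v ≈ 8.52 m/s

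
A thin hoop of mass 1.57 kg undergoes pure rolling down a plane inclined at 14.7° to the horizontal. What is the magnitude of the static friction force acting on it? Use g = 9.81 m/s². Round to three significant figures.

The moment of inertia is MR², giving k ≡ I/(MR²) = 1.
Along the incline Mg sinθ − f = Ma, and torque about the center fR = Iα = kMR²(a/R) gives f = kMa.
Combining, a = g sinθ/(1+k) and f = kMa = kMg sinθ/(1+k).
f = 1 × 1.57 × 9.81 × sin14.7° / 2 ≈ 1.95 N.

f ≈ 1.95 N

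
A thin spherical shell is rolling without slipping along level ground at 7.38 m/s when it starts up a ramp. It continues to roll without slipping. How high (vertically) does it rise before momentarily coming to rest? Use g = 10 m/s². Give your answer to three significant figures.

With I = (2/3)MR², the ratio k = I/(MR²) is 2/3.
The rolling condition ω = v/R makes the rotational term ½I(v/R)² = ½kMv², so KE_total = ½(1+k)Mv² = (5/6)Mv².
All of this converts to potential energy at the highest point: (5/6)Mv₀² = Mgh.
Thus h = (1+k)v₀²/(2g) = 1.667 × 7.38² / (2 × 10) ≈ 4.54 m.

h ≈ 4.54 m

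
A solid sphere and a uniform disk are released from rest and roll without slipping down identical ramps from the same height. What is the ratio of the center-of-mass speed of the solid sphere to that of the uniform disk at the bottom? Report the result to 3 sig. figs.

v_ratio ≈ 1.04

Each satisfies Mgh = ½(1+k)Mv² with k = I/(MR²), so v ∝ 1/√(1+k).
For the solid sphere k = 0.4; for the uniform disk k = 0.5.
v₁/v₂ = √((1+k₂)/(1+k₁)) = √(1.5/1.4) ≈ 1.04.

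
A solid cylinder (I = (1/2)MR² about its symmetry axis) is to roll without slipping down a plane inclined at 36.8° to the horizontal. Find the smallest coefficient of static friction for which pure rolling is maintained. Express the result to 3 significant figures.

μ_min ≈ 0.249

Here I = (1/2)MR², so the shape factor k = I/(MR²) = 0.5.
Translational: Mg sinθ − f = Ma. Rotational about the CM: fR = Iα = kMRa, so f = kMa.
These give a = g sinθ/(1+k) and the required friction f = kMg sinθ/(1+k).
With N = Mg cosθ, the no-slip condition f ≤ μN gives μ_min = f/N = k tanθ/(1+k).
μ_min = 0.5 × tan36.8° / 1.5 ≈ 0.249.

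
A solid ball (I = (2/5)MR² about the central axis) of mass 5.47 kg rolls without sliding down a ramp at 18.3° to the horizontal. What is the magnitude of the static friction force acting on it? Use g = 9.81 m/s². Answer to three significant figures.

f ≈ 4.81 N

Here I = (2/5)MR², so the shape factor k = I/(MR²) = 0.4.
Translational: Mg sinθ − f = Ma. Rotational about the CM: fR = Iα = kMRa, so f = kMa.
Combining, a = g sinθ/(1+k) and f = kMa = kMg sinθ/(1+k).
f = 0.4 × 5.47 × 9.81 × sin18.3° / 1.4 ≈ 4.81 N.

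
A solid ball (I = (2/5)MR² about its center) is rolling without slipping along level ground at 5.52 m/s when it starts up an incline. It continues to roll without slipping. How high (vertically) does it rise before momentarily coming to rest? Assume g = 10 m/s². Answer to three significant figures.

h ≈ 2.13 m

Here I = (2/5)MR², so the shape factor k = I/(MR²) = 0.4.
Rolling without slipping gives ω = v/R, so the total kinetic energy is ½Mv² + ½Iω² = ½(1+k)Mv² = (7/10)Mv².
All of this converts to potential energy at the highest point: (7/10)Mv₀² = Mgh.
Thus h = (1+k)v₀²/(2g) = 1.4 × 5.52² / (2 × 10) ≈ 2.13 m.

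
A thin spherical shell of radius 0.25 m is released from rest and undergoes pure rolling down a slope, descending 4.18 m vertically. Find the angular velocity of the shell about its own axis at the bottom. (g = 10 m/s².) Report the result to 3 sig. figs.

Here I = (2/3)MR², so the shape factor k = I/(MR²) = 2/3.
Rolling without slipping gives ω = v/R, so the total kinetic energy is ½Mv² + ½Iω² = ½(1+k)Mv² = (5/6)Mv².
Energy conservation Mgh = ½(1+k)Mv² gives v = √(2gh/(1+k)) = √(2 × 10 × 4.18 / 1.667) = 7.082 m/s.
The angular speed follows from ω = v/R = 7.082/0.25 ≈ 28.3 rad/s.

ω ≈ 28.3 rad/s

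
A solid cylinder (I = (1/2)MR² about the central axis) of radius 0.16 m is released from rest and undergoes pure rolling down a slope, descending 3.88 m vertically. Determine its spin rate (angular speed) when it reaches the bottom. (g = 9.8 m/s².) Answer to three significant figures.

With I = (1/2)MR², the ratio k = I/(MR²) is 0.5.
The rolling condition ω = v/R makes the rotational term ½I(v/R)² = ½kMv², so KE_total = ½(1+k)Mv² = (3/4)Mv².
Energy conservation Mgh = ½(1+k)Mv² gives v = √(2gh/(1+k)) = √(2 × 9.8 × 3.88 / 1.5) = 7.12 m/s.
The angular speed follows from ω = v/R = 7.12/0.16 ≈ 44.5 rad/s.

ω ≈ 44.5 rad/s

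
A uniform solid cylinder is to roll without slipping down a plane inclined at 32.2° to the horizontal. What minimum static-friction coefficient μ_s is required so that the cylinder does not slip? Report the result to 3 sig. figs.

μ_min ≈ 0.210

For this body I = (1/2)MR², i.e. k = I/(MR²) = 0.5.
Translational: Mg sinθ − f = Ma. Rotational about the CM: fR = Iα = kMRa, so f = kMa.
These give a = g sinθ/(1+k) and the required friction f = kMg sinθ/(1+k).
With N = Mg cosθ, the no-slip condition f ≤ μN gives μ_min = f/N = k tanθ/(1+k).
μ_min = 0.5 × tan32.2° / 1.5 ≈ 0.210.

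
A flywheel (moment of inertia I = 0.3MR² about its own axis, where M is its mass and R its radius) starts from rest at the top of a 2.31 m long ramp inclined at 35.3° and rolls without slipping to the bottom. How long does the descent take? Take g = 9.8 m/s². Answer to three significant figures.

The moment of inertia is 0.3MR², giving k ≡ I/(MR²) = 0.3.
Newton's second law down the slope: Mg sinθ − f = Ma. The torque equation fR = Iα (with α = a/R) gives f = kMa.
Hence a = g sinθ/(1+k) = 9.8×sin35.3°/1.3 = 4.356 m/s².
Starting from rest, L = ½at², so t = √(2L/a) = √(2×2.31/4.356) ≈ 1.03 s.

t ≈ 1.03 s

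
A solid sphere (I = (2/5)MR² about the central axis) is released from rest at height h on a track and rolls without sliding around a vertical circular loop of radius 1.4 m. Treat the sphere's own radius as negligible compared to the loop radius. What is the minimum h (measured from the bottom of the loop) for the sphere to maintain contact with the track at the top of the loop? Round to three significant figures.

For this body I = (2/5)MR², i.e. k = I/(MR²) = 0.4.
At the top of the loop, the minimum-contact condition is Mg = Mv_top²/r, so v_top² = gr.
With ω = v/R, the kinetic energy at speed v is ½(1+k)Mv² = (7/10)Mv².
Energy conservation from release (height h) to the top (height 2r): Mgh = Mg(2r) + (7/10)M·gr.
Thus h_min = 2r + (1+k)r/2 = r(2 + 1.4/2) = 1.4 × 2.7 ≈ 3.78 m.

h_min ≈ 3.78 m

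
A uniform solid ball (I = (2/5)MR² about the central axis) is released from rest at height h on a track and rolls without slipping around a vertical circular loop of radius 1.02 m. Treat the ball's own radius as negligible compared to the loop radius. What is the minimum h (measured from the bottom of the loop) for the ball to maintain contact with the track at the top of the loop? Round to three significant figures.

The moment of inertia is (2/5)MR², giving k ≡ I/(MR²) = 0.4.
At the top, contact is just lost when gravity alone supplies the centripetal force: Mg = Mv_top²/r, i.e. v_top² = gr.
With ω = v/R, the kinetic energy at speed v is ½(1+k)Mv² = (7/10)Mv².
Energy conservation from release (height h) to the top (height 2r): Mgh = Mg(2r) + (7/10)M·gr.
Thus h_min = 2r + (1+k)r/2 = r(2 + 1.4/2) = 1.02 × 2.7 ≈ 2.75 m.

h_min ≈ 2.75 m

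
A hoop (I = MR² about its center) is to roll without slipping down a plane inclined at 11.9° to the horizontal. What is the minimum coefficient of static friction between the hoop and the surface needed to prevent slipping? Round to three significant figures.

For this body I = MR², i.e. k = I/(MR²) = 1.
Newton's second law down the slope: Mg sinθ − f = Ma. The torque equation fR = Iα (with α = a/R) gives f = kMa.
These give a = g sinθ/(1+k) and the required friction f = kMg sinθ/(1+k).
With N = Mg cosθ, the no-slip condition f ≤ μN gives μ_min = f/N = k tanθ/(1+k).
μ_min = 1 × tan11.9° / 2 ≈ 0.105.

μ_min ≈ 0.105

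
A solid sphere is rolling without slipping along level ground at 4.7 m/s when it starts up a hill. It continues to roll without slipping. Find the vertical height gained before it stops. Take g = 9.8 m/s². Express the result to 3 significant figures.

h ≈ 1.58 m

For this body I = (2/5)MR², i.e. k = I/(MR²) = 0.4.
The rolling condition ω = v/R makes the rotational term ½I(v/R)² = ½kMv², so KE_total = ½(1+k)Mv² = (7/10)Mv².
All of this converts to potential energy at the highest point: (7/10)Mv₀² = Mgh.
Thus h = (1+k)v₀²/(2g) = 1.4 × 4.7² / (2 × 9.8) ≈ 1.58 m.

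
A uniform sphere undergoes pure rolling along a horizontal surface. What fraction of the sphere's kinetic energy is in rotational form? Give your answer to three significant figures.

fraction ≈ 0.286

Here I = (2/5)MR², so the shape factor k = I/(MR²) = 0.4.
With ω = v/R, KE_trans = ½Mv² and KE_rot = ½Iω² = ½kMv², so KE_total = ½(1+k)Mv².
The rotational fraction is therefore k/(1+k) = 0.4/1.4 ≈ 0.286.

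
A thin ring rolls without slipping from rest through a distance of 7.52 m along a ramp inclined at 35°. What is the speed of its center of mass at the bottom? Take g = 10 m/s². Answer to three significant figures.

v ≈ 6.57 m/s

With I = MR², the ratio k = I/(MR²) is 1.
Rolling without slipping gives ω = v/R, so the total kinetic energy is ½Mv² + ½Iω² = ½(1+k)Mv² = Mv².
The vertical drop is h = L sinθ = 7.52 × sin35° = 4.313 m.
Energy conservation: Mgh = Mv², so v = √(2gh/(1+k)) = √(2 × 10 × 4.313 / 2) ≈ 6.57 m/s.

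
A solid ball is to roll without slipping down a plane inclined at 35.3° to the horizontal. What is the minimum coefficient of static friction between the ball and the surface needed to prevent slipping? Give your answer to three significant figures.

μ_min ≈ 0.202

For this body I = (2/5)MR², i.e. k = I/(MR²) = 0.4.
Newton's second law down the slope: Mg sinθ − f = Ma. The torque equation fR = Iα (with α = a/R) gives f = kMa.
These give a = g sinθ/(1+k) and the required friction f = kMg sinθ/(1+k).
With N = Mg cosθ, the no-slip condition f ≤ μN gives μ_min = f/N = k tanθ/(1+k).
μ_min = 0.4 × tan35.3° / 1.4 ≈ 0.202.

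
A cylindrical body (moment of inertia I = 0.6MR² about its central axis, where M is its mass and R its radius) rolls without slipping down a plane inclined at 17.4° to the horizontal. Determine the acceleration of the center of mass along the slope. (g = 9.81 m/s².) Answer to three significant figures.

For this body I = 0.6MR², i.e. k = I/(MR²) = 0.6.
Translational: Mg sinθ − f = Ma. Rotational about the CM: fR = Iα = kMRa, so f = kMa.
Eliminating f: Mg sinθ = (1+k)Ma, so a = g sinθ/(1+k) = 9.81 × sin17.4° / 1.6 ≈ 1.83 m/s².

a ≈ 1.83 m/s²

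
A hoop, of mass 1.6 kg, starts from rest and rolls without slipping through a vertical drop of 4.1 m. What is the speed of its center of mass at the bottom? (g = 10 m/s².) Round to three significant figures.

With I = MR², the ratio k = I/(MR²) is 1.
Rolling without slipping gives ω = v/R, so the total kinetic energy is ½Mv² + ½Iω² = ½(1+k)Mv² = Mv².
Energy conservation: Mgh = Mv², so v = √(2gh/(1+k)) = √(2 × 10 × 4.1 / 2) ≈ 6.40 m/s.

v ≈ 6.40 m/s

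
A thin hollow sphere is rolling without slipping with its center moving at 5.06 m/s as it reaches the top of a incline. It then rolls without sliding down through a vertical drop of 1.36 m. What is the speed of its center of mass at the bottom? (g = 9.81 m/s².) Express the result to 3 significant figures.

v ≈ 6.45 m/s

Here I = (2/3)MR², so the shape factor k = I/(MR²) = 2/3.
Rolling without slipping gives ω = v/R, so the total kinetic energy is ½Mv² + ½Iω² = ½(1+k)Mv² = (5/6)Mv².
Energy conservation: (5/6)Mv₀² + Mgh = (5/6)Mv², so v² = v₀² + 2gh/(1+k).
v = √(5.06² + 2×9.81×1.36/1.667) = √41.61 ≈ 6.45 m/s.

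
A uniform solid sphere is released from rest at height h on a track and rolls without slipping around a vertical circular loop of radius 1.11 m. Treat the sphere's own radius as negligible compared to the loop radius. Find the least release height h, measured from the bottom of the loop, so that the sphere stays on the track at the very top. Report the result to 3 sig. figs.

For this body I = (2/5)MR², i.e. k = I/(MR²) = 0.4.
At the top, contact is just lost when gravity alone supplies the centripetal force: Mg = Mv_top²/r, i.e. v_top² = gr.
With ω = v/R, the kinetic energy at speed v is ½(1+k)Mv² = (7/10)Mv².
Energy conservation from release (height h) to the top (height 2r): Mgh = Mg(2r) + (7/10)M·gr.
Thus h_min = 2r + (1+k)r/2 = r(2 + 1.4/2) = 1.11 × 2.7 ≈ 3.00 m.

h_min ≈ 3.00 m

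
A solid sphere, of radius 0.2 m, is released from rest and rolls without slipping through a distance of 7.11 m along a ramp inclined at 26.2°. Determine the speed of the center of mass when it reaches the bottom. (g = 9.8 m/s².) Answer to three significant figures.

v ≈ 6.63 m/s

With I = (2/5)MR², the ratio k = I/(MR²) is 0.4.
The rolling condition ω = v/R makes the rotational term ½I(v/R)² = ½kMv², so KE_total = ½(1+k)Mv² = (7/10)Mv².
The vertical drop is h = L sinθ = 7.11 × sin26.2° = 3.139 m.
Energy conservation: Mgh = (7/10)Mv², so v = √(2gh/(1+k)) = √(2 × 9.8 × 3.139 / 1.4) ≈ 6.63 m/s.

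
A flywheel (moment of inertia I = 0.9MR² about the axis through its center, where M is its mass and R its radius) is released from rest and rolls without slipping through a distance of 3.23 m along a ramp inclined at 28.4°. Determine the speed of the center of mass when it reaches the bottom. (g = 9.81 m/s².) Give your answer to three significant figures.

v ≈ 3.98 m/s

For this body I = 0.9MR², i.e. k = I/(MR²) = 0.9.
Rolling without slipping gives ω = v/R, so the total kinetic energy is ½Mv² + ½Iω² = ½(1+k)Mv² = (19/20)Mv².
The vertical drop is h = L sinθ = 3.23 × sin28.4° = 1.536 m.
Setting Mgh = (19/20)Mv² gives v = √(2gh/(1+k)) = √(2·9.81·1.536/1.9) ≈ 3.98 m/s.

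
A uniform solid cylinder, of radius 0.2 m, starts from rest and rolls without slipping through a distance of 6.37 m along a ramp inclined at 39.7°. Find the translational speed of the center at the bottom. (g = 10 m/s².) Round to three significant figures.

With I = (1/2)MR², the ratio k = I/(MR²) is 0.5.
Since it rolls without slipping, ω = v/R and KE = ½Mv² + ½Iω² = ½(1+k)Mv² = (3/4)Mv².
The vertical drop is h = L sinθ = 6.37 × sin39.7° = 4.069 m.
Setting Mgh = (3/4)Mv² gives v = √(2gh/(1+k)) = √(2·10·4.069/1.5) ≈ 7.37 m/s.

v ≈ 7.37 m/s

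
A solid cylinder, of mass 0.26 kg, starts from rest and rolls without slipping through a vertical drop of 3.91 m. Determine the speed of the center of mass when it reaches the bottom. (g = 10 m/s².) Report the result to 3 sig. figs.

v ≈ 7.22 m/s

For this body I = (1/2)MR², i.e. k = I/(MR²) = 0.5.
Rolling without slipping gives ω = v/R, so the total kinetic energy is ½Mv² + ½Iω² = ½(1+k)Mv² = (3/4)Mv².
Setting Mgh = (3/4)Mv² gives v = √(2gh/(1+k)) = √(2·10·3.91/1.5) ≈ 7.22 m/s.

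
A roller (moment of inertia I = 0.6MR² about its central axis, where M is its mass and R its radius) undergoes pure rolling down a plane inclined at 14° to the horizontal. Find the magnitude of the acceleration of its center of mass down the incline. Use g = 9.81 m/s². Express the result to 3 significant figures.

a ≈ 1.48 m/s²

Here I = 0.6MR², so the shape factor k = I/(MR²) = 0.6.
Newton's second law down the slope: Mg sinθ − f = Ma. The torque equation fR = Iα (with α = a/R) gives f = kMa.
Eliminating f: Mg sinθ = (1+k)Ma, so a = g sinθ/(1+k) = 9.81 × sin14° / 1.6 ≈ 1.48 m/s².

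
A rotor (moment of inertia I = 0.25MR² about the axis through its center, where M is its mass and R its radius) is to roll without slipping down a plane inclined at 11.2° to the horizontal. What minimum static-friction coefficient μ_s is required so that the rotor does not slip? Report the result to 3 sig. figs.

The moment of inertia is 0.25MR², giving k ≡ I/(MR²) = 0.25.
Along the incline Mg sinθ − f = Ma, and torque about the center fR = Iα = kMR²(a/R) gives f = kMa.
These give a = g sinθ/(1+k) and the required friction f = kMg sinθ/(1+k).
The normal force is N = Mg cosθ, so μ_min = f/N = k tanθ/(1+k).
μ_min = 0.25 × tan11.2° / 1.25 ≈ 0.0396.

μ_min ≈ 0.0396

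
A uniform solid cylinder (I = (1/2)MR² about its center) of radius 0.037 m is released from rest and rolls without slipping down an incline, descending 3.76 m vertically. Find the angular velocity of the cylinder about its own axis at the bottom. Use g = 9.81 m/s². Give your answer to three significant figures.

ω ≈ 190 rad/s

With I = (1/2)MR², the ratio k = I/(MR²) is 0.5.
The rolling condition ω = v/R makes the rotational term ½I(v/R)² = ½kMv², so KE_total = ½(1+k)Mv² = (3/4)Mv².
Energy conservation Mgh = ½(1+k)Mv² gives v = √(2gh/(1+k)) = √(2 × 9.81 × 3.76 / 1.5) = 7.013 m/s.
The angular speed follows from ω = v/R = 7.013/0.037 ≈ 190 rad/s.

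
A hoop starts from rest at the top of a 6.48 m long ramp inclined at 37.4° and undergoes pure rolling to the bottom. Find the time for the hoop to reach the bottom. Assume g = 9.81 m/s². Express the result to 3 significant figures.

t ≈ 2.09 s

Here I = MR², so the shape factor k = I/(MR²) = 1.
Translational: Mg sinθ − f = Ma. Rotational about the CM: fR = Iα = kMRa, so f = kMa.
Hence a = g sinθ/(1+k) = 9.81×sin37.4°/2 = 2.979 m/s².
With constant a from rest, t = √(2L/a) = √(2·6.48/2.979) ≈ 2.09 s.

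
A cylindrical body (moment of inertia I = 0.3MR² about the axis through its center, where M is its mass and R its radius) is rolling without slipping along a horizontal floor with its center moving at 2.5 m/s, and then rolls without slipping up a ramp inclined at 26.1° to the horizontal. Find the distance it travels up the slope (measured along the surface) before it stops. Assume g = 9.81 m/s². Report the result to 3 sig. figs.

d ≈ 0.941 m

For this body I = 0.3MR², i.e. k = I/(MR²) = 0.3.
Rolling without slipping gives ω = v/R, so the total kinetic energy is ½Mv² + ½Iω² = ½(1+k)Mv² = (13/20)Mv².
Setting this equal to Mgh gives the vertical rise h = (1+k)v₀²/(2g) = 1.3×2.5²/(2×9.81) = 0.4141 m.
The distance along the slope is d = h/sinθ = 0.4141/sin26.1° ≈ 0.941 m.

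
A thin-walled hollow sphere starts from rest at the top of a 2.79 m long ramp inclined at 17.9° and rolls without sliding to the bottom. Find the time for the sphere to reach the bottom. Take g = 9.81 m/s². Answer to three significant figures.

t ≈ 1.76 s

For this body I = (2/3)MR², i.e. k = I/(MR²) = 2/3.
Along the incline Mg sinθ − f = Ma, and torque about the center fR = Iα = kMR²(a/R) gives f = kMa.
Hence a = g sinθ/(1+k) = 9.81×sin17.9°/1.667 = 1.809 m/s².
Starting from rest, L = ½at², so t = √(2L/a) = √(2×2.79/1.809) ≈ 1.76 s.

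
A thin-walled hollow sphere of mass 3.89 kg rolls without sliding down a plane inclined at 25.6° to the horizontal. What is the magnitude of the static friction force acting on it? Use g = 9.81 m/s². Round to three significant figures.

For this body I = (2/3)MR², i.e. k = I/(MR²) = 2/3.
Translational: Mg sinθ − f = Ma. Rotational about the CM: fR = Iα = kMRa, so f = kMa.
Combining, a = g sinθ/(1+k) and f = kMa = kMg sinθ/(1+k).
f = (2/3) × 3.89 × 9.81 × sin25.6° / 1.667 ≈ 6.60 N.

f ≈ 6.60 N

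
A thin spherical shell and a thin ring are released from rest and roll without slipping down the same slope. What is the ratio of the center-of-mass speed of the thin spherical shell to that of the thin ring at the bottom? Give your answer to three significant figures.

Each satisfies Mgh = ½(1+k)Mv² with k = I/(MR²), so v ∝ 1/√(1+k).
For the thin spherical shell k = 2/3; for the thin ring k = 1.
v₁/v₂ = √((1+k₂)/(1+k₁)) = √(2/1.667) ≈ 1.10.

v_ratio ≈ 1.10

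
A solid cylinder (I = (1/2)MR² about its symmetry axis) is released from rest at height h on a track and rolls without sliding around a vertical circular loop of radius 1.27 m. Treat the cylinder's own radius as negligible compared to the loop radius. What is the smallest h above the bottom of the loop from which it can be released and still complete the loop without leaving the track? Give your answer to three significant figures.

h_min ≈ 3.49 m

With I = (1/2)MR², the ratio k = I/(MR²) is 0.5.
At the top of the loop, the minimum-contact condition is Mg = Mv_top²/r, so v_top² = gr.
With ω = v/R, the kinetic energy at speed v is ½(1+k)Mv² = (3/4)Mv².
Energy conservation from release (height h) to the top (height 2r): Mgh = Mg(2r) + (3/4)M·gr.
Thus h_min = 2r + (1+k)r/2 = r(2 + 1.5/2) = 1.27 × 2.75 ≈ 3.49 m.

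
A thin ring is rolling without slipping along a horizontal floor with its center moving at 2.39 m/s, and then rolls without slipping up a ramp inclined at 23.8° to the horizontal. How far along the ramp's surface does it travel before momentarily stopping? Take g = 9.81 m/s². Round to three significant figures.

d ≈ 1.44 m

The moment of inertia is MR², giving k ≡ I/(MR²) = 1.
The rolling condition ω = v/R makes the rotational term ½I(v/R)² = ½kMv², so KE_total = ½(1+k)Mv² = Mv².
Setting this equal to Mgh gives the vertical rise h = (1+k)v₀²/(2g) = 2×2.39²/(2×9.81) = 0.5823 m.
The distance along the slope is d = h/sinθ = 0.5823/sin23.8° ≈ 1.44 m.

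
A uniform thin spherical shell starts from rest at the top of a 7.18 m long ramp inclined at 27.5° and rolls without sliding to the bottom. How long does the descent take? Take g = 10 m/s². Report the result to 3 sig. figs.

Here I = (2/3)MR², so the shape factor k = I/(MR²) = 2/3.
Along the incline Mg sinθ − f = Ma, and torque about the center fR = Iα = kMR²(a/R) gives f = kMa.
Hence a = g sinθ/(1+k) = 10×sin27.5°/1.667 = 2.77 m/s².
With constant a from rest, t = √(2L/a) = √(2·7.18/2.77) ≈ 2.28 s.

t ≈ 2.28 s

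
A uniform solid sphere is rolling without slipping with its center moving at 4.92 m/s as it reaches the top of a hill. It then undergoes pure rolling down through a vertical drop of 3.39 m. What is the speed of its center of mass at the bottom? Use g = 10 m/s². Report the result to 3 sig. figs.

v ≈ 8.52 m/s

Here I = (2/5)MR², so the shape factor k = I/(MR²) = 0.4.
The rolling condition ω = v/R makes the rotational term ½I(v/R)² = ½kMv², so KE_total = ½(1+k)Mv² = (7/10)Mv².
Conserving energy between top and bottom: (7/10)Mv² = (7/10)Mv₀² + Mgh, hence v² = v₀² + 2gh/(1+k).
v = √(4.92² + 2×10×3.39/1.4) = √72.63 ≈ 8.52 m/s.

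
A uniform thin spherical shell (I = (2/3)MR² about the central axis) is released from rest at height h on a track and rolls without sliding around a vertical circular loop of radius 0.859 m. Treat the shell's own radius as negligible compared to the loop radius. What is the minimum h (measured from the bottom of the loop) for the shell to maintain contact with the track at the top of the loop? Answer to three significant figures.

h_min ≈ 2.43 m

The moment of inertia is (2/3)MR², giving k ≡ I/(MR²) = 2/3.
At the top, contact is just lost when gravity alone supplies the centripetal force: Mg = Mv_top²/r, i.e. v_top² = gr.
With ω = v/R, the kinetic energy at speed v is ½(1+k)Mv² = (5/6)Mv².
Energy conservation from release (height h) to the top (height 2r): Mgh = Mg(2r) + (5/6)M·gr.
Thus h_min = 2r + (1+k)r/2 = r(2 + 1.667/2) = 0.859 × 2.833 ≈ 2.43 m.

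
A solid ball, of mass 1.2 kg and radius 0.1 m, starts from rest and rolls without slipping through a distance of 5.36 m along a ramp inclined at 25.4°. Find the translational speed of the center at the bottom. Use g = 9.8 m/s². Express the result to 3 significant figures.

v ≈ 5.67 m/s

The moment of inertia is (2/5)MR², giving k ≡ I/(MR²) = 0.4.
Since it rolls without slipping, ω = v/R and KE = ½Mv² + ½Iω² = ½(1+k)Mv² = (7/10)Mv².
The vertical drop is h = L sinθ = 5.36 × sin25.4° = 2.299 m.
Setting Mgh = (7/10)Mv² gives v = √(2gh/(1+k)) = √(2·9.8·2.299/1.4) ≈ 5.67 m/s.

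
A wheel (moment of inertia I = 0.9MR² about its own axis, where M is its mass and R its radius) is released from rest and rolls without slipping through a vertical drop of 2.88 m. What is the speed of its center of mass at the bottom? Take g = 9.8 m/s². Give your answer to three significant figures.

v ≈ 5.45 m/s

The moment of inertia is 0.9MR², giving k ≡ I/(MR²) = 0.9.
Pure rolling means v = ωR; then KE = ½Mv² + ½I(v/R)² = ½(1+k)Mv² = (19/20)Mv².
Setting Mgh = (19/20)Mv² gives v = √(2gh/(1+k)) = √(2·9.8·2.88/1.9) ≈ 5.45 m/s.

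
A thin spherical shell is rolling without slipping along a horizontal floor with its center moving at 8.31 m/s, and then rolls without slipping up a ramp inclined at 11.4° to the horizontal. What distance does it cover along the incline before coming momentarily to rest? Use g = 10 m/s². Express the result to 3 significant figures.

d ≈ 29.1 m

For this body I = (2/3)MR², i.e. k = I/(MR²) = 2/3.
Pure rolling means v = ωR; then KE = ½Mv² + ½I(v/R)² = ½(1+k)Mv² = (5/6)Mv².
Setting this equal to Mgh gives the vertical rise h = (1+k)v₀²/(2g) = 1.667×8.31²/(2×10) = 5.755 m.
The distance along the slope is d = h/sinθ = 5.755/sin11.4° ≈ 29.1 m.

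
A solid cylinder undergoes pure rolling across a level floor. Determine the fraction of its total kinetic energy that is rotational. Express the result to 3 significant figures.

Here I = (1/2)MR², so the shape factor k = I/(MR²) = 0.5.
Since ω = v/R, the translational part is ½Mv² and the rotational part is ½I(v/R)² = ½kMv²; the total is ½(1+k)Mv².
The rotational fraction is therefore k/(1+k) = 0.5/1.5 ≈ 0.333.

fraction ≈ 0.333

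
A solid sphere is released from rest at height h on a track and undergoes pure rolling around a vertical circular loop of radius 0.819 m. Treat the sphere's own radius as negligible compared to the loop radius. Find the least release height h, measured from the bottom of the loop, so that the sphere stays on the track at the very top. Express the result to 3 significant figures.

h_min ≈ 2.21 m

Here I = (2/5)MR², so the shape factor k = I/(MR²) = 0.4.
At the top of the loop, the minimum-contact condition is Mg = Mv_top²/r, so v_top² = gr.
With ω = v/R, the kinetic energy at speed v is ½(1+k)Mv² = (7/10)Mv².
Energy conservation from release (height h) to the top (height 2r): Mgh = Mg(2r) + (7/10)M·gr.
Thus h_min = 2r + (1+k)r/2 = r(2 + 1.4/2) = 0.819 × 2.7 ≈ 2.21 m.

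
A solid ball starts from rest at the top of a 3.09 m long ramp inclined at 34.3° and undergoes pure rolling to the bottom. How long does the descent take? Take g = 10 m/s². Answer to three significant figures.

The moment of inertia is (2/5)MR², giving k ≡ I/(MR²) = 0.4.
Newton's second law down the slope: Mg sinθ − f = Ma. The torque equation fR = Iα (with α = a/R) gives f = kMa.
Hence a = g sinθ/(1+k) = 10×sin34.3°/1.4 = 4.025 m/s².
Starting from rest, L = ½at², so t = √(2L/a) = √(2×3.09/4.025) ≈ 1.24 s.

t ≈ 1.24 s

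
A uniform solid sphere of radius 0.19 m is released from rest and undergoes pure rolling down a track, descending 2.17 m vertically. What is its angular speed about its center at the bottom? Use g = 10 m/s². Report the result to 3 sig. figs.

For this body I = (2/5)MR², i.e. k = I/(MR²) = 0.4.
Rolling without slipping gives ω = v/R, so the total kinetic energy is ½Mv² + ½Iω² = ½(1+k)Mv² = (7/10)Mv².
Energy conservation Mgh = ½(1+k)Mv² gives v = √(2gh/(1+k)) = √(2 × 10 × 2.17 / 1.4) = 5.568 m/s.
Then ω = v/R = 5.568 / 0.19 ≈ 29.3 rad/s.

ω ≈ 29.3 rad/s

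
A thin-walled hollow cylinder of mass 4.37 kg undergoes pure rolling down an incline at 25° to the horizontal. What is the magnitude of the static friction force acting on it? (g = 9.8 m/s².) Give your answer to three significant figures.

For this body I = MR², i.e. k = I/(MR²) = 1.
Along the incline Mg sinθ − f = Ma, and torque about the center fR = Iα = kMR²(a/R) gives f = kMa.
Combining, a = g sinθ/(1+k) and f = kMa = kMg sinθ/(1+k).
f = 1 × 4.37 × 9.8 × sin25° / 2 ≈ 9.05 N.

f ≈ 9.05 N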